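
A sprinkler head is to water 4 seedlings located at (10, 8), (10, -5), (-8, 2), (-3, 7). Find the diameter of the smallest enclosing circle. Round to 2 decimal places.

20.36

A smallest enclosing disk is always determined by at most three of the input points on its boundary.
The minimum enclosing circle is determined by three boundary points: (10, 8), (10, -5), (-8, 2).
Their circumcentre is (13/6, 1.5) with r² = 1865/18.
The farthest remaining point (-3, 7) is at distance² 1025/18 ≤ 1865/18.
Diameter = 2r = 2√(1865/18) ≈ 20.36.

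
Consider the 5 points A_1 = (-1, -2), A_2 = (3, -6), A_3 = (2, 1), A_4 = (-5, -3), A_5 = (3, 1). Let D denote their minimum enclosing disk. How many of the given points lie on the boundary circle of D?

The minimum enclosing circle is determined by three boundary points: A_2, A_4, A_5.
Their circumcentre is (-0.25, -2.5) with r² = 22.8125.
The farthest remaining point A_3 is at distance² 17.3125 ≤ 22.8125.
The points at distance exactly r from the centre are A_2, A_4, A_5 — 3 points.

3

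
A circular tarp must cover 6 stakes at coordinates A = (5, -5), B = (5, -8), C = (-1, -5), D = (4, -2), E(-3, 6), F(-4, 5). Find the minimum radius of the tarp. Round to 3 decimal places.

8.062

The farthest pair is B–E with squared distance 260. The circle on this segment as diameter has centre (1, -1) and r² = 260/4 = 65.
Check A: distance² to centre = 32 ≤ 65, so it lies inside.
All remaining points lie in this disk, and no smaller disk contains both endpoints, so this is the minimum enclosing circle.
r = √65 ≈ 8.062.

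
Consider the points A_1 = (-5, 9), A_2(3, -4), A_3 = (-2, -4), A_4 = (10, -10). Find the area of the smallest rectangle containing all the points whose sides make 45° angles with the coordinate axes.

170

In coordinates u = x + y, v = x − y the rectangle is axis-aligned; the map (x,y)→(u,v) scales areas by 2.
u-values: 4, -1, -6, 0; range = 4 − (-6) = 10.
v-values: -14, 7, 2, 20; range = 20 − (-14) = 34.
Area = (10 × 34) / 2 = 170.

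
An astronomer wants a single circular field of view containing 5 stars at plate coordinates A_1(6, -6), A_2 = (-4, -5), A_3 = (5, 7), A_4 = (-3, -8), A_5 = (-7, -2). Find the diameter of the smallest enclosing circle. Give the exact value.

The farthest pair is A_3–A_4 with squared distance 289. The circle on this segment as diameter has centre (1, -0.5) and r² = 289/4 = 72.25.
Check A_1: distance² to centre = 55.25 ≤ 72.25, so it lies inside.
All remaining points lie in this disk, and no smaller disk contains both endpoints, so this is the minimum enclosing circle.
Diameter = 2r = 2√(72.25) = 17.

17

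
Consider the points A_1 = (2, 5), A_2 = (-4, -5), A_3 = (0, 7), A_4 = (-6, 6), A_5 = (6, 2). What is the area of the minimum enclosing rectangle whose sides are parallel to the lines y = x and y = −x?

136

In coordinates u = x + y, v = x − y the rectangle is axis-aligned; the map (x,y)→(u,v) scales areas by 2.
u-values: 7, -9, 7, 0, 8; range = 8 − (-9) = 17.
v-values: -3, 1, -7, -12, 4; range = 4 − (-12) = 16.
Area = (17 × 16) / 2 = 136.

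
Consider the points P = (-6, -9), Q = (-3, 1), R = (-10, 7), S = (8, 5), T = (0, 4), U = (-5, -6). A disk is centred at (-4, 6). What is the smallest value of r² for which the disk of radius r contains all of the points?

229

The required radius is the distance from (-4, 6) to the farthest point.
Squared distances: 229, 26, 37, 145, 20, 145.
Maximum is 229, attained at P.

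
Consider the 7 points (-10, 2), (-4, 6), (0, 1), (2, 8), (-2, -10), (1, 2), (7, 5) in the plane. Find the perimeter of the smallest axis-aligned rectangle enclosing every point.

Width = max x − min x = 7 − (-10) = 17.
Height = max y − min y = 8 − (-10) = 18.
Perimeter = 2(17 + 18) = 70.

70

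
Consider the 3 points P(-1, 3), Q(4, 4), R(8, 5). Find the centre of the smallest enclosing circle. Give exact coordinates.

Side lengths²: PQ² = 26, PR² = 85, QR² = 17.
Since PR² = 85 ≥ 26 + 17 = 43, the angle opposite PR is not acute, so the smallest enclosing circle has PR as diameter.
Centre = midpoint of PR = (3.5, 4), r² = 85/4 = 21.25.
Centre = (3.5, 4).

(3.5, 4)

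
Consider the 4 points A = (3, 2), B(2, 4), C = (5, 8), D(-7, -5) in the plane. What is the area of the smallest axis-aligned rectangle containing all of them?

x ranges over [-7, 5], width 12.
y ranges over [-5, 8], height 13.
Area = 12 × 13 = 156.

156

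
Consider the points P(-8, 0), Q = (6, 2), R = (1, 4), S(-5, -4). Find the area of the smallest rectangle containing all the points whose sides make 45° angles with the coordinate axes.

In coordinates u = x + y, v = x − y the rectangle is axis-aligned; the map (x,y)→(u,v) scales areas by 2.
u-values: -8, 8, 5, -9; range = 8 − (-9) = 17.
v-values: -8, 4, -3, -1; range = 4 − (-8) = 12.
Area = (17 × 12) / 2 = 102.

102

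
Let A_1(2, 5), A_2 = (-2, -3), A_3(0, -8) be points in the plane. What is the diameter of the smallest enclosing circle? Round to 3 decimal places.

Side lengths²: A_1A_2² = 80, A_1A_3² = 173, A_2A_3² = 29.
Since A_1A_3² = 173 ≥ 80 + 29 = 109, the angle opposite A_1A_3 is not acute, so the smallest enclosing circle has A_1A_3 as diameter.
Centre = midpoint of A_1A_3 = (1, -1.5), r² = 173/4 = 43.25.
Diameter = 2r = 2√(43.25) ≈ 13.153.

13.153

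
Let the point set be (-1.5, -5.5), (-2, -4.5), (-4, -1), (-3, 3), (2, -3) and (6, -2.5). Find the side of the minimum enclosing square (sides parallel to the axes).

10

The bounding box has width 10 and height 8.5.
An axis-aligned square enclosing the set must have side ≥ max(width, height).
So the minimum side is max(10, 8.5) = 10.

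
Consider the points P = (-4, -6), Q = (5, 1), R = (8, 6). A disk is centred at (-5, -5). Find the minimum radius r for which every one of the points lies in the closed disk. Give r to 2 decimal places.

The required radius is the distance from (-5, -5) to the farthest point.
Squared distances: 2, 136, 290.
Maximum is 290, attained at R.
r = √290 ≈ 17.03.

17.03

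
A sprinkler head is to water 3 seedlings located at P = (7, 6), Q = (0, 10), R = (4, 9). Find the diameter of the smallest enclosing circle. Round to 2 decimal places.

8.06

Side lengths²: PQ² = 65, PR² = 18, QR² = 17.
Since PQ² = 65 ≥ 18 + 17 = 35, the angle opposite PQ is not acute, so the smallest enclosing circle has PQ as diameter.
Centre = midpoint of PQ = (3.5, 8), r² = 65/4 = 16.25.
Diameter = 2r = 2√(16.25) ≈ 8.06.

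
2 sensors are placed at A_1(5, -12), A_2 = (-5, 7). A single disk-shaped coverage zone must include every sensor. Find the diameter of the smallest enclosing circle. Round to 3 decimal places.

21.471

The smallest circle enclosing two points has them as diameter endpoints.
Centre = midpoint = (0, -2.5); r² = |A_1A_2|²/4 = 461/4 = 115.25.
Diameter = 2r = 2√(115.25) ≈ 21.471.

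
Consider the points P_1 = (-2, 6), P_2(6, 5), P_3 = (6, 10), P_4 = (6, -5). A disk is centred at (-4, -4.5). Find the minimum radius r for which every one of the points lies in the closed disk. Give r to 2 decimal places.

The required radius is the distance from (-4, -4.5) to the farthest point.
Squared distances: 114.25, 190.25, 310.25, 100.25.
Maximum is 310.25, attained at P_3.
r = √(310.25) ≈ 17.61.

17.61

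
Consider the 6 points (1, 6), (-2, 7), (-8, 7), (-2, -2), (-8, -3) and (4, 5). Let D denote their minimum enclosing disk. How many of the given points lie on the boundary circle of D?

The minimum enclosing circle is determined by three boundary points: (-8, 7), (-8, -3), (4, 5).
Their circumcentre is (-8/3, 2) with r² = 481/9.
The farthest remaining point (1, 6) is at distance² 265/9 ≤ 481/9.
The points at distance exactly r from the centre are (-8, 7), (-8, -3), (4, 5) — 3 points.

3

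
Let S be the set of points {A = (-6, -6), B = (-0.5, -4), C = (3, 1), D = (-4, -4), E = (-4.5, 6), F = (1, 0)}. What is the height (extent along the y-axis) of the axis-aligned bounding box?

max y = 6, min y = -6, so height = 12.

12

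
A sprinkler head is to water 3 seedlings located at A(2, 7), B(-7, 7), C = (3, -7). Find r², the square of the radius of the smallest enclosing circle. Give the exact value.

74

Side lengths²: AB² = 81, AC² = 197, BC² = 296.
Since BC² = 296 ≥ 197 + 81 = 278, the angle opposite BC is not acute, so the smallest enclosing circle has BC as diameter.
Centre = midpoint of BC = (-2, 0), r² = 296/4 = 74.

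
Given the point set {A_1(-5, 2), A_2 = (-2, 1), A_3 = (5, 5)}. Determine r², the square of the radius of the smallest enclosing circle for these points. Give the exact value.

27.25

Side lengths²: A_1A_2² = 10, A_1A_3² = 109, A_2A_3² = 65.
Since A_1A_3² = 109 ≥ 65 + 10 = 75, the angle opposite A_1A_3 is not acute, so the smallest enclosing circle has A_1A_3 as diameter.
Centre = midpoint of A_1A_3 = (0, 3.5), r² = 109/4 = 27.25.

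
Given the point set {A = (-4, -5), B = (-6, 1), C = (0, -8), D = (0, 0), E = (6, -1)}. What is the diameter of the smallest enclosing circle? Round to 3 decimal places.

The minimum enclosing circle of a finite set is fixed by two of the points (as a diameter) or three (as a circumcircle).
The minimum enclosing circle is determined by three boundary points: B, C, E.
Their circumcentre is (-0.28125, -1.6875) with r² = 39.9267578125.
The farthest remaining point A is at distance² 24.8017578125 ≤ 39.9267578125.
Diameter = 2r = 2√(39.9267578125) ≈ 12.638.

12.638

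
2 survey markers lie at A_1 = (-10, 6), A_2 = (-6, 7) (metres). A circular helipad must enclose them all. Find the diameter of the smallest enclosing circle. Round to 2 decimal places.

The smallest circle enclosing two points has them as diameter endpoints.
Centre = midpoint = (-8, 6.5); r² = |A_1A_2|²/4 = 17/4 = 4.25.
Diameter = 2r = 2√(4.25) ≈ 4.12.

4.12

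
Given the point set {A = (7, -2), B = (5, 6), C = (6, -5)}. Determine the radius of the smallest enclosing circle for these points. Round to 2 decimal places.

5.52

Side lengths²: AB² = 68, AC² = 10, BC² = 122.
Since BC² = 122 ≥ 68 + 10 = 78, the angle opposite BC is not acute, so the smallest enclosing circle has BC as diameter.
Centre = midpoint of BC = (5.5, 0.5), r² = 122/4 = 30.5.
r = √(30.5) ≈ 5.52.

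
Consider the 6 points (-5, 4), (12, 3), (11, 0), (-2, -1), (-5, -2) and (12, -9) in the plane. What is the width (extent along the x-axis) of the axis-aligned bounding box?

max x = 12, min x = -5, so width = 17.

17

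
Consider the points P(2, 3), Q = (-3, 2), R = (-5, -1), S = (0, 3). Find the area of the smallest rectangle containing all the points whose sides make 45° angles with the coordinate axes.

22

In coordinates u = x + y, v = x − y the rectangle is axis-aligned; the map (x,y)→(u,v) scales areas by 2.
u-values: 5, -1, -6, 3; range = 5 − (-6) = 11.
v-values: -1, -5, -4, -3; range = -1 − (-5) = 4.
Area = (11 × 4) / 2 = 22.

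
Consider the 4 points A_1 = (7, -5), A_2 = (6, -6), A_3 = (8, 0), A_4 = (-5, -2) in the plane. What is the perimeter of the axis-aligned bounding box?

38

Width = max x − min x = 8 − (-5) = 13.
Height = max y − min y = 0 − (-6) = 6.
Perimeter = 2(13 + 6) = 38.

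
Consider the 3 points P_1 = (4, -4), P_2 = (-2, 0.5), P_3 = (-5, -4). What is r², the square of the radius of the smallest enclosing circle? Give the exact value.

20.3125

Side lengths²: P_1P_2² = 56.25, P_1P_3² = 81, P_2P_3² = 29.25.
Since P_1P_3² = 81 < 56.25 + 29.25 = 85.5, the triangle is acute, so the smallest enclosing circle is the circumcircle.
Circumcentre = (-0.5, -3.75), r² = 20.3125.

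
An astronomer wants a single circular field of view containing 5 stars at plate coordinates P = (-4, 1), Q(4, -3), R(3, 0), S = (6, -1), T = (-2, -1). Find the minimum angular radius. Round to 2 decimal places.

5.10

By Welzl's lemma the MEC is supported by two points (diametrically opposite) or three points (on a circumcircle).
The farthest pair is P–S with squared distance 104. The circle on this segment as diameter has centre (1, 0) and r² = 104/4 = 26.
Check Q: distance² to centre = 18 ≤ 26, so it lies inside.
All remaining points lie in this disk, and no smaller disk contains both endpoints, so this is the minimum enclosing circle.
r = √26 ≈ 5.10.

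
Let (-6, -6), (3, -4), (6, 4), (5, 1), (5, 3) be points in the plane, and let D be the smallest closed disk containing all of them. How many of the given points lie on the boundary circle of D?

2

By Welzl's lemma the MEC is supported by two points (diametrically opposite) or three points (on a circumcircle).
The farthest pair is (-6, -6)–(6, 4) with squared distance 244. The circle on this segment as diameter has centre (0, -1) and r² = 244/4 = 61.
Check (3, -4): distance² to centre = 18 ≤ 61, so it lies inside.
All remaining points lie in this disk, and no smaller disk contains both endpoints, so this is the minimum enclosing circle.
The points at distance exactly r from the centre are (-6, -6), (6, 4) — 2 points.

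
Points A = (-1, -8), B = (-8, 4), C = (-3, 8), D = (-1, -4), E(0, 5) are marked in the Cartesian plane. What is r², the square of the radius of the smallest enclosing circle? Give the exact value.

65

By Welzl's lemma the MEC is supported by two points (diametrically opposite) or three points (on a circumcircle).
The farthest pair is A–C with squared distance 260. The circle on this segment as diameter has centre (-2, 0) and r² = 260/4 = 65.
Check B: distance² to centre = 52 ≤ 65, so it lies inside.
All remaining points lie in this disk, and no smaller disk contains both endpoints, so this is the minimum enclosing circle.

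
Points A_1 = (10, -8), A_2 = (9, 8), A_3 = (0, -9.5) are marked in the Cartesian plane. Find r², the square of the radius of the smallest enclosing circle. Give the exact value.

Side lengths²: A_1A_2² = 257, A_1A_3² = 102.25, A_2A_3² = 387.25.
Since A_2A_3² = 387.25 ≥ 257 + 102.25 = 359.25, the angle opposite A_2A_3 is not acute, so the smallest enclosing circle has A_2A_3 as diameter.
Centre = midpoint of A_2A_3 = (4.5, -0.75), r² = 387.25/4 = 96.8125.

96.8125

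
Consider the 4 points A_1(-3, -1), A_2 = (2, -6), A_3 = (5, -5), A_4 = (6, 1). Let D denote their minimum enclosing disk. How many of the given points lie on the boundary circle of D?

By Welzl's lemma the MEC is supported by two points (diametrically opposite) or three points (on a circumcircle).
The minimum enclosing circle is determined by three boundary points: A_1, A_3, A_4.
Their circumcentre is (47/26, -18/13) with r² = 15725/676.
The farthest remaining point A_2 is at distance² 14425/676 ≤ 15725/676.
The points at distance exactly r from the centre are A_1, A_3, A_4 — 3 points.

3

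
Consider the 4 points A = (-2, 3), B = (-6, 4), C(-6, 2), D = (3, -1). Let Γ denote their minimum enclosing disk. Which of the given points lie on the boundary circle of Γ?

B, D

The minimum enclosing circle of a finite set is fixed by two of the points (as a diameter) or three (as a circumcircle).
The farthest pair is B–D with squared distance 106. The circle on this segment as diameter has centre (-1.5, 1.5) and r² = 106/4 = 26.5.
Check A: distance² to centre = 2.5 ≤ 26.5, so it lies inside.
All remaining points lie in this disk, and no smaller disk contains both endpoints, so this is the minimum enclosing circle.
The points at distance exactly r from the centre are B, D — 2 points.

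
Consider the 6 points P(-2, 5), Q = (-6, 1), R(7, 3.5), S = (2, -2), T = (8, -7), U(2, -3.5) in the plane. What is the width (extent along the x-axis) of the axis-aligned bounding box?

max x = 8, min x = -6, so width = 14.

14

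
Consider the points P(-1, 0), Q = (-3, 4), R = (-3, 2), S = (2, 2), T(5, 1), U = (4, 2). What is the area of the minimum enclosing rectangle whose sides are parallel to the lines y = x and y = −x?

In coordinates u = x + y, v = x − y the rectangle is axis-aligned; the map (x,y)→(u,v) scales areas by 2.
u-values: -1, 1, -1, 4, 6, 6; range = 6 − (-1) = 7.
v-values: -1, -7, -5, 0, 4, 2; range = 4 − (-7) = 11.
Area = (7 × 11) / 2 = 38.5.

38.5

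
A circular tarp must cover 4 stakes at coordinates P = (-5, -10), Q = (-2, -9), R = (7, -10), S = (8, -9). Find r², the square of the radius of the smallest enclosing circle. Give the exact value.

The minimum enclosing circle of a finite set is fixed by two of the points (as a diameter) or three (as a circumcircle).
The farthest pair is P–S with squared distance 170. The circle on this segment as diameter has centre (1.5, -9.5) and r² = 170/4 = 42.5.
Check Q: distance² to centre = 12.5 ≤ 42.5, so it lies inside.
All remaining points lie in this disk, and no smaller disk contains both endpoints, so this is the minimum enclosing circle.

42.5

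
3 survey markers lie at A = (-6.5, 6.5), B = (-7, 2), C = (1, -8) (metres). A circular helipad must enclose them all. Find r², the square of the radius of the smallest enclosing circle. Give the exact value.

66.625

Side lengths²: AB² = 20.5, AC² = 266.5, BC² = 164.
Since AC² = 266.5 ≥ 164 + 20.5 = 184.5, the angle opposite AC is not acute, so the smallest enclosing circle has AC as diameter.
Centre = midpoint of AC = (-2.75, -0.75), r² = 266.5/4 = 66.625.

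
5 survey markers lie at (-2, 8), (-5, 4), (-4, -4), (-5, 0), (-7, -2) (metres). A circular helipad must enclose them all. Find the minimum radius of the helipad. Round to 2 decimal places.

6.08

The minimum enclosing circle of a finite set is fixed by two of the points (as a diameter) or three (as a circumcircle).
The farthest pair is (-2, 8)–(-4, -4) with squared distance 148. The circle on this segment as diameter has centre (-3, 2) and r² = 148/4 = 37.
Check (-5, 4): distance² to centre = 8 ≤ 37, so it lies inside.
All remaining points lie in this disk, and no smaller disk contains both endpoints, so this is the minimum enclosing circle.
r = √37 ≈ 6.08.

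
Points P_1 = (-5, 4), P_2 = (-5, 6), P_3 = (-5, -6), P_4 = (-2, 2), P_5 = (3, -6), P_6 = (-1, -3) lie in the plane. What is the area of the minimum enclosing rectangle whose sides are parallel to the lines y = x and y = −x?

120

In coordinates u = x + y, v = x − y the rectangle is axis-aligned; the map (x,y)→(u,v) scales areas by 2.
u-values: -1, 1, -11, 0, -3, -4; range = 1 − (-11) = 12.
v-values: -9, -11, 1, -4, 9, 2; range = 9 − (-11) = 20.
Area = (12 × 20) / 2 = 120.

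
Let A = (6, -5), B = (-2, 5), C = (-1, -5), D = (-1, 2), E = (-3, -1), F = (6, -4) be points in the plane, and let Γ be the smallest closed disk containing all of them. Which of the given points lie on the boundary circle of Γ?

The farthest pair is A–B with squared distance 164. The circle on this segment as diameter has centre (2, 0) and r² = 164/4 = 41.
Check C: distance² to centre = 34 ≤ 41, so it lies inside.
All remaining points lie in this disk, and no smaller disk contains both endpoints, so this is the minimum enclosing circle.
The points at distance exactly r from the centre are A, B — 2 points.

A, B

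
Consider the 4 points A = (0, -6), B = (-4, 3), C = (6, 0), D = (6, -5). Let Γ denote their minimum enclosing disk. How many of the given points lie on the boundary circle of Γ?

2

A smallest enclosing disk is always determined by at most three of the input points on its boundary.
The farthest pair is B–D with squared distance 164. The circle on this segment as diameter has centre (1, -1) and r² = 164/4 = 41.
Check A: distance² to centre = 26 ≤ 41, so it lies inside.
All remaining points lie in this disk, and no smaller disk contains both endpoints, so this is the minimum enclosing circle.
The points at distance exactly r from the centre are B, D — 2 points.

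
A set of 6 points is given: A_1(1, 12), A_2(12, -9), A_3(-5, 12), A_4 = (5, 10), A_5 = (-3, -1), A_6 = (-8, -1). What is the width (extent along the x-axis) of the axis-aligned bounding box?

max x = 12, min x = -8, so width = 20.

20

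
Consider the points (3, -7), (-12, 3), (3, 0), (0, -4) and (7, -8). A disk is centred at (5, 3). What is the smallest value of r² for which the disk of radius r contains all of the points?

The required radius is the distance from (5, 3) to the farthest point.
Squared distances: 104, 289, 13, 74, 125.
Maximum is 289, attained at (-12, 3).

289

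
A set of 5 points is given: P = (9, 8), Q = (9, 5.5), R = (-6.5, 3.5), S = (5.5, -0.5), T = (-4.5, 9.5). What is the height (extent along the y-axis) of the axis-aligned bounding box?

10

max y = 9.5, min y = -0.5, so height = 10.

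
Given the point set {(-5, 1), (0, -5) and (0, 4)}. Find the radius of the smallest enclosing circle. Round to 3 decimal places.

4.554

Call the three points A, B, C in the order given.
Side lengths²: AB² = 61, AC² = 34, BC² = 81.
Since BC² = 81 < 61 + 34 = 95, the triangle is acute, so the smallest enclosing circle is the circumcircle.
Circumcentre = (-0.7, -0.5), r² = 20.74.
r = √(20.74) ≈ 4.554.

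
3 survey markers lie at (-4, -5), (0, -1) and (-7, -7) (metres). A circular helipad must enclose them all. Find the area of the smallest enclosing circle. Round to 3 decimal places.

66.759

Call the three points A, B, C in the order given.
Side lengths²: AB² = 32, AC² = 13, BC² = 85.
Since BC² = 85 ≥ 32 + 13 = 45, the angle opposite BC is not acute, so the smallest enclosing circle has BC as diameter.
Centre = midpoint of BC = (-3.5, -4), r² = 85/4 = 21.25.
Area = π·r² = π·21.25 ≈ 66.759.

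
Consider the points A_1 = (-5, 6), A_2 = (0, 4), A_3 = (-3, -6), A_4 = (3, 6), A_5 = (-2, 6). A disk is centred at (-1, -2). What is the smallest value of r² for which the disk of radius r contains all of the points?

The required radius is the distance from (-1, -2) to the farthest point.
Squared distances: 80, 37, 20, 80, 65.
Maximum is 80, attained at A_1.

80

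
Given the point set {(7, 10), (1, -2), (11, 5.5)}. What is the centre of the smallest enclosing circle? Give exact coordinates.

(4.5, 3.75)

Call the three points A, B, C in the order given.
Side lengths²: AB² = 180, AC² = 36.25, BC² = 156.25.
Since AB² = 180 < 156.25 + 36.25 = 192.5, the triangle is acute, so the smallest enclosing circle is the circumcircle.
Circumcentre = (4.5, 3.75), r² = 45.3125.
Centre = (4.5, 3.75).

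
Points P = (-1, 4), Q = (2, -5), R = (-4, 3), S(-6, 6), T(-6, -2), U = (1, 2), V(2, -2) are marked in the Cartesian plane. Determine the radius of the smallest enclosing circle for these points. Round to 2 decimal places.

6.80

The farthest pair is Q–S with squared distance 185. The circle on this segment as diameter has centre (-2, 0.5) and r² = 185/4 = 46.25.
Check P: distance² to centre = 13.25 ≤ 46.25, so it lies inside.
All remaining points lie in this disk, and no smaller disk contains both endpoints, so this is the minimum enclosing circle.
r = √(46.25) ≈ 6.80.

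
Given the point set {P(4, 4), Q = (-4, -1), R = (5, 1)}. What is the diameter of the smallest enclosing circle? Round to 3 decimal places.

9.484

Side lengths²: PQ² = 89, PR² = 10, QR² = 85.
Since PQ² = 89 < 85 + 10 = 95, the triangle is acute, so the smallest enclosing circle is the circumcircle.
Circumcentre = (15/58, 63/58), r² = 37825/1682.
Diameter = 2r = 2√(37825/1682) ≈ 9.484.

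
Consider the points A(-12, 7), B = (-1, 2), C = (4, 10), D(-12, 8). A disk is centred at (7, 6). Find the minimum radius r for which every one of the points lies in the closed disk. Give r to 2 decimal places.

19.10

The required radius is the distance from (7, 6) to the farthest point.
Squared distances: 362, 80, 25, 365.
Maximum is 365, attained at D.
r = √365 ≈ 19.10.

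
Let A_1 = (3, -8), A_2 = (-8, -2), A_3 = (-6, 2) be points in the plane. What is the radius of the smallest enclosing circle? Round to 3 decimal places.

Side lengths²: A_1A_2² = 157, A_1A_3² = 181, A_2A_3² = 20.
Since A_1A_3² = 181 ≥ 157 + 20 = 177, the angle opposite A_1A_3 is not acute, so the smallest enclosing circle has A_1A_3 as diameter.
Centre = midpoint of A_1A_3 = (-1.5, -3), r² = 181/4 = 45.25.
r = √(45.25) ≈ 6.727.

6.727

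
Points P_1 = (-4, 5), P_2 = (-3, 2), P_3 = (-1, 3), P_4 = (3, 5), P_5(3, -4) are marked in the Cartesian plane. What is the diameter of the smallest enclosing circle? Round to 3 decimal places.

11.402

The minimum enclosing circle of a finite set is fixed by two of the points (as a diameter) or three (as a circumcircle).
The farthest pair is P_1–P_5 with squared distance 130. The circle on this segment as diameter has centre (-0.5, 0.5) and r² = 130/4 = 32.5.
Check P_2: distance² to centre = 8.5 ≤ 32.5, so it lies inside.
All remaining points lie in this disk, and no smaller disk contains both endpoints, so this is the minimum enclosing circle.
Diameter = 2r = 2√(32.5) ≈ 11.402.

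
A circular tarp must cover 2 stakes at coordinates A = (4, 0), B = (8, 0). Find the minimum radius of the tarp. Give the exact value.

The smallest circle enclosing two points has them as diameter endpoints.
Centre = midpoint = (6, 0); r² = |AB|²/4 = 16/4 = 4.
r = √4 = 2.

2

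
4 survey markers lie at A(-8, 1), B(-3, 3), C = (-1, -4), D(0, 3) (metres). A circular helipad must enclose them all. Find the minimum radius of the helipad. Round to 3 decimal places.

By Welzl's lemma the MEC is supported by two points (diametrically opposite) or three points (on a circumcircle).
The minimum enclosing circle is determined by three boundary points: A, C, D.
Their circumcentre is (-94/27, -2/27) with r² = 15725/729.
The farthest remaining point B is at distance² 7058/729 ≤ 15725/729.
r = √(15725/729) ≈ 4.644.

4.644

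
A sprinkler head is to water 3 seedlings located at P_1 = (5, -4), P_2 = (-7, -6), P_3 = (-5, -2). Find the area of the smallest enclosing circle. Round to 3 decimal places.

Side lengths²: P_1P_2² = 148, P_1P_3² = 104, P_2P_3² = 20.
Since P_1P_2² = 148 ≥ 104 + 20 = 124, the angle opposite P_1P_2 is not acute, so the smallest enclosing circle has P_1P_2 as diameter.
Centre = midpoint of P_1P_2 = (-1, -5), r² = 148/4 = 37.
Area = π·r² = π·37 ≈ 116.239.

116.239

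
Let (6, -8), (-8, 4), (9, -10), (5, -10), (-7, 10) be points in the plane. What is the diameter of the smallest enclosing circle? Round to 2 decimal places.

The farthest pair is (9, -10)–(-7, 10) with squared distance 656. The circle on this segment as diameter has centre (1, 0) and r² = 656/4 = 164.
Check (6, -8): distance² to centre = 89 ≤ 164, so it lies inside.
All remaining points lie in this disk, and no smaller disk contains both endpoints, so this is the minimum enclosing circle.
Diameter = 2r = 2√164 ≈ 25.61.

25.61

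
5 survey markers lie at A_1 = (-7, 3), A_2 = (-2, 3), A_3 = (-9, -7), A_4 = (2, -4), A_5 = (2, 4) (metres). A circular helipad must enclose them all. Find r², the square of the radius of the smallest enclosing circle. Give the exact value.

60.5

The farthest pair is A_3–A_5 with squared distance 242. The circle on this segment as diameter has centre (-3.5, -1.5) and r² = 242/4 = 60.5.
Check A_1: distance² to centre = 32.5 ≤ 60.5, so it lies inside.
All remaining points lie in this disk, and no smaller disk contains both endpoints, so this is the minimum enclosing circle.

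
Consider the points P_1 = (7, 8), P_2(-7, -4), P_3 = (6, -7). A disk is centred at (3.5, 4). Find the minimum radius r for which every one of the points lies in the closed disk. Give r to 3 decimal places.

The required radius is the distance from (3.5, 4) to the farthest point.
Squared distances: 28.25, 174.25, 127.25.
Maximum is 174.25, attained at P_2.
r = √(174.25) ≈ 13.200.

13.200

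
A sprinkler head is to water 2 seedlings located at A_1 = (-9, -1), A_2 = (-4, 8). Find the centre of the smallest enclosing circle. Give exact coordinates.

The smallest circle enclosing two points has them as diameter endpoints.
Centre = midpoint = (-6.5, 3.5); r² = |A_1A_2|²/4 = 106/4 = 26.5.
Centre = (-6.5, 3.5).

(-6.5, 3.5)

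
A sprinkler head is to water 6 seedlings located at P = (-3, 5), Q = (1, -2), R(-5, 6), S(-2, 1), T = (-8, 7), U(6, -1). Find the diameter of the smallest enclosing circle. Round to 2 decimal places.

16.12

By Welzl's lemma the MEC is supported by two points (diametrically opposite) or three points (on a circumcircle).
The farthest pair is T–U with squared distance 260. The circle on this segment as diameter has centre (-1, 3) and r² = 260/4 = 65.
Check P: distance² to centre = 8 ≤ 65, so it lies inside.
All remaining points lie in this disk, and no smaller disk contains both endpoints, so this is the minimum enclosing circle.
Diameter = 2r = 2√65 ≈ 16.12.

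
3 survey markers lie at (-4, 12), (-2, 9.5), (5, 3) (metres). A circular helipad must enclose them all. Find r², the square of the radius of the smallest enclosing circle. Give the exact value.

40.5

Call the three points A, B, C in the order given.
Side lengths²: AB² = 10.25, AC² = 162, BC² = 91.25.
Since AC² = 162 ≥ 91.25 + 10.25 = 101.5, the angle opposite AC is not acute, so the smallest enclosing circle has AC as diameter.
Centre = midpoint of AC = (0.5, 7.5), r² = 162/4 = 40.5.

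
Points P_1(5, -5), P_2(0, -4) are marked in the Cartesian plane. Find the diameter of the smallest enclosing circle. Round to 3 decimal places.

The smallest circle enclosing two points has them as diameter endpoints.
Centre = midpoint = (2.5, -4.5); r² = |P_1P_2|²/4 = 26/4 = 6.5.
Diameter = 2r = 2√(6.5) ≈ 5.099.

5.099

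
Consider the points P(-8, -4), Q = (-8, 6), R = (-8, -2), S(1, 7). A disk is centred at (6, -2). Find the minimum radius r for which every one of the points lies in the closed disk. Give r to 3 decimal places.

16.125

The required radius is the distance from (6, -2) to the farthest point.
Squared distances: 200, 260, 196, 106.
Maximum is 260, attained at Q.
r = √260 ≈ 16.125.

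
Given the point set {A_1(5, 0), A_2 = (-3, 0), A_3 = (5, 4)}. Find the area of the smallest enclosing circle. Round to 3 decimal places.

Side lengths²: A_1A_2² = 64, A_1A_3² = 16, A_2A_3² = 80.
Since A_2A_3² = 80 ≥ 64 + 16 = 80, the angle opposite A_2A_3 is not acute, so the smallest enclosing circle has A_2A_3 as diameter.
Centre = midpoint of A_2A_3 = (1, 2), r² = 80/4 = 20.
Area = π·r² = π·20 ≈ 62.832.

62.832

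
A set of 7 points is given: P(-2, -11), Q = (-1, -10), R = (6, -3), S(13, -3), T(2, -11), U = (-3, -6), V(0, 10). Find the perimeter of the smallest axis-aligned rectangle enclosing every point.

Width = max x − min x = 13 − (-3) = 16.
Height = max y − min y = 10 − (-11) = 21.
Perimeter = 2(16 + 21) = 74.

74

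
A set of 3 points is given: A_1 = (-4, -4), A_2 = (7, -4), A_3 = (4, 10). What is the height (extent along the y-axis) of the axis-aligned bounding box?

14

max y = 10, min y = -4, so height = 14.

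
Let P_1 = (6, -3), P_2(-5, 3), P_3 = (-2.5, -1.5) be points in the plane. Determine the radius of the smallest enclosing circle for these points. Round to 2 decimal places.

Side lengths²: P_1P_2² = 157, P_1P_3² = 74.5, P_2P_3² = 26.5.
Since P_1P_2² = 157 ≥ 74.5 + 26.5 = 101, the angle opposite P_1P_2 is not acute, so the smallest enclosing circle has P_1P_2 as diameter.
Centre = midpoint of P_1P_2 = (0.5, 0), r² = 157/4 = 39.25.
r = √(39.25) ≈ 6.26.

6.26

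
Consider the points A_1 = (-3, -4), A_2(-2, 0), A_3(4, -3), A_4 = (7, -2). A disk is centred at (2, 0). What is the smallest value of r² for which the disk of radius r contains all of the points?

The required radius is the distance from (2, 0) to the farthest point.
Squared distances: 41, 16, 13, 29.
Maximum is 41, attained at A_1.

41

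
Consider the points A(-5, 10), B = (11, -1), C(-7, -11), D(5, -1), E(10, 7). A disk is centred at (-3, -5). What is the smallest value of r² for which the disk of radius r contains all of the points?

The required radius is the distance from (-3, -5) to the farthest point.
Squared distances: 229, 212, 52, 80, 313.
Maximum is 313, attained at E.

313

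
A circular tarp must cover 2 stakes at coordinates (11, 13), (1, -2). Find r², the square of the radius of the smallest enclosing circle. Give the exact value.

81.25

The smallest circle enclosing two points has them as diameter endpoints.
Centre = midpoint = (6, 5.5); r² = |(11, 13)−(1, -2)|²/4 = 325/4 = 81.25.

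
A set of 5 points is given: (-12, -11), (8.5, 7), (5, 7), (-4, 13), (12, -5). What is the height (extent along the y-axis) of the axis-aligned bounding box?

24

max y = 13, min y = -11, so height = 24.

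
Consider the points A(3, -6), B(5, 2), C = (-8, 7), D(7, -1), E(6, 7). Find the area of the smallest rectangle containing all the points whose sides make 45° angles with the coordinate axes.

In coordinates u = x + y, v = x − y the rectangle is axis-aligned; the map (x,y)→(u,v) scales areas by 2.
u-values: -3, 7, -1, 6, 13; range = 13 − (-3) = 16.
v-values: 9, 3, -15, 8, -1; range = 9 − (-15) = 24.
Area = (16 × 24) / 2 = 192.

192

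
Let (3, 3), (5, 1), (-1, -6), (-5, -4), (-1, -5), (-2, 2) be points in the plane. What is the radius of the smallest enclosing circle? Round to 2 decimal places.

The minimum enclosing circle of a finite set is fixed by two of the points (as a diameter) or three (as a circumcircle).
The farthest pair is (5, 1)–(-5, -4) with squared distance 125. The circle on this segment as diameter has centre (0, -1.5) and r² = 125/4 = 31.25.
Check (3, 3): distance² to centre = 29.25 ≤ 31.25, so it lies inside.
All remaining points lie in this disk, and no smaller disk contains both endpoints, so this is the minimum enclosing circle.
r = √(31.25) ≈ 5.59.

5.59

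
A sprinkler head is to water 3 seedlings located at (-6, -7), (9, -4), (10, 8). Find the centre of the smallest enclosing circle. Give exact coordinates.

(2, 0.5)

Call the three points A, B, C in the order given.
Side lengths²: AB² = 234, AC² = 481, BC² = 145.
Since AC² = 481 ≥ 234 + 145 = 379, the angle opposite AC is not acute, so the smallest enclosing circle has AC as diameter.
Centre = midpoint of AC = (2, 0.5), r² = 481/4 = 120.25.
Centre = (2, 0.5).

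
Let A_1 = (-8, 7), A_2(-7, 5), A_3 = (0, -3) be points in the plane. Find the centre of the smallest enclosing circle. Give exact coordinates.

(-4, 2)

Side lengths²: A_1A_2² = 5, A_1A_3² = 164, A_2A_3² = 113.
Since A_1A_3² = 164 ≥ 113 + 5 = 118, the angle opposite A_1A_3 is not acute, so the smallest enclosing circle has A_1A_3 as diameter.
Centre = midpoint of A_1A_3 = (-4, 2), r² = 164/4 = 41.
Centre = (-4, 2).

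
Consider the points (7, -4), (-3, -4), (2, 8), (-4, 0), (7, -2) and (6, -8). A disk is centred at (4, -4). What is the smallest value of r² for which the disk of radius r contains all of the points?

148

The required radius is the distance from (4, -4) to the farthest point.
Squared distances: 9, 49, 148, 80, 13, 20.
Maximum is 148, attained at (2, 8).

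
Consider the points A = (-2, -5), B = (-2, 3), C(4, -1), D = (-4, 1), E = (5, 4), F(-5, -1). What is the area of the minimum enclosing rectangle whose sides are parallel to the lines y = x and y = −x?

80

In coordinates u = x + y, v = x − y the rectangle is axis-aligned; the map (x,y)→(u,v) scales areas by 2.
u-values: -7, 1, 3, -3, 9, -6; range = 9 − (-7) = 16.
v-values: 3, -5, 5, -5, 1, -4; range = 5 − (-5) = 10.
Area = (16 × 10) / 2 = 80.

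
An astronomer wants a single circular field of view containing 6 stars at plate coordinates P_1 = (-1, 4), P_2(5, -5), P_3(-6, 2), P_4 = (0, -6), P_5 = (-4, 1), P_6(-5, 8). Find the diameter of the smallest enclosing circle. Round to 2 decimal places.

The farthest pair is P_2–P_6 with squared distance 269. The circle on this segment as diameter has centre (0, 1.5) and r² = 269/4 = 67.25.
Check P_1: distance² to centre = 7.25 ≤ 67.25, so it lies inside.
All remaining points lie in this disk, and no smaller disk contains both endpoints, so this is the minimum enclosing circle.
Diameter = 2r = 2√(67.25) ≈ 16.40.

16.40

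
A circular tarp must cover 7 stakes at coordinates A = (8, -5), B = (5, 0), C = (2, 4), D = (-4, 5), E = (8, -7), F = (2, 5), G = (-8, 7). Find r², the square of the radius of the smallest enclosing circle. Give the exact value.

By Welzl's lemma the MEC is supported by two points (diametrically opposite) or three points (on a circumcircle).
The farthest pair is E–G with squared distance 452. The circle on this segment as diameter has centre (0, 0) and r² = 452/4 = 113.
Check A: distance² to centre = 89 ≤ 113, so it lies inside.
All remaining points lie in this disk, and no smaller disk contains both endpoints, so this is the minimum enclosing circle.

113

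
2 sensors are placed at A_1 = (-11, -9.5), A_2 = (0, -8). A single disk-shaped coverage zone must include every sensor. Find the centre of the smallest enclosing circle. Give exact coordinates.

The smallest circle enclosing two points has them as diameter endpoints.
Centre = midpoint = (-5.5, -8.75); r² = |A_1A_2|²/4 = 123.25/4 = 30.8125.
Centre = (-5.5, -8.75).

(-5.5, -8.75)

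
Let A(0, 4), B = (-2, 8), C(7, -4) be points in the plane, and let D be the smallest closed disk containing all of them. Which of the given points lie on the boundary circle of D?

B, C

Side lengths²: AB² = 20, AC² = 113, BC² = 225.
Since BC² = 225 ≥ 113 + 20 = 133, the angle opposite BC is not acute, so the smallest enclosing circle has BC as diameter.
Centre = midpoint of BC = (2.5, 2), r² = 225/4 = 56.25.
The points at distance exactly r from the centre are B, C — 2 points.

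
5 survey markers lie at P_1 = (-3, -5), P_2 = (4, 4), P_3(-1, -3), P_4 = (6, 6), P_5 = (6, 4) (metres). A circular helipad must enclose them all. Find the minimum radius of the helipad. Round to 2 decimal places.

7.11

The minimum enclosing circle of a finite set is fixed by two of the points (as a diameter) or three (as a circumcircle).
The farthest pair is P_1–P_4 with squared distance 202. The circle on this segment as diameter has centre (1.5, 0.5) and r² = 202/4 = 50.5.
Check P_2: distance² to centre = 18.5 ≤ 50.5, so it lies inside.
All remaining points lie in this disk, and no smaller disk contains both endpoints, so this is the minimum enclosing circle.
r = √(50.5) ≈ 7.11.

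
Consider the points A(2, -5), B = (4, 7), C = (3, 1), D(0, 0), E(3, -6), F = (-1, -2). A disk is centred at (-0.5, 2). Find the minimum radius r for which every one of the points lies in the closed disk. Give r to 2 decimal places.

The required radius is the distance from (-0.5, 2) to the farthest point.
Squared distances: 55.25, 45.25, 13.25, 4.25, 76.25, 16.25.
Maximum is 76.25, attained at E.
r = √(76.25) ≈ 8.73.

8.73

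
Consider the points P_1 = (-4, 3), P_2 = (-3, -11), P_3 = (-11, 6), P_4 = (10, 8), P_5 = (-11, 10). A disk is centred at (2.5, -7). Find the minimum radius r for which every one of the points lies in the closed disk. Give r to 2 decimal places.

21.71

The required radius is the distance from (2.5, -7) to the farthest point.
Squared distances: 142.25, 46.25, 351.25, 281.25, 471.25.
Maximum is 471.25, attained at P_5.
r = √(471.25) ≈ 21.71.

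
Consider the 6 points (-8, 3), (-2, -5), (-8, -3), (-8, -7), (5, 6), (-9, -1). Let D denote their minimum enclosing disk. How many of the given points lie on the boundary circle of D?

2

The farthest pair is (-8, -7)–(5, 6) with squared distance 338. The circle on this segment as diameter has centre (-1.5, -0.5) and r² = 338/4 = 84.5.
Check (-8, 3): distance² to centre = 54.5 ≤ 84.5, so it lies inside.
All remaining points lie in this disk, and no smaller disk contains both endpoints, so this is the minimum enclosing circle.
The points at distance exactly r from the centre are (-8, -7), (5, 6) — 2 points.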